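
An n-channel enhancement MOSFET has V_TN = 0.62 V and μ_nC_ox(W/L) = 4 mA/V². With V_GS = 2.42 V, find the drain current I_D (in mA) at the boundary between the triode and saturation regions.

I_D = 6.48 mA

At the boundary V_DS = V_ov = V_GS − V_TN = 2.42 − 0.62 = 1.8 V.
I_D = ½ k_n V_ov² = 0.5 × 4 × 1.8² = 6.48 mA.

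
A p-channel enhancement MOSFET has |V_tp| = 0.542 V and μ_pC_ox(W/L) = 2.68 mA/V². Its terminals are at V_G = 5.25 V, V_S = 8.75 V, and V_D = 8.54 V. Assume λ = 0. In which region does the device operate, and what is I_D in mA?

V_SG = V_S − V_G = 8.75 − 5.25 = 3.5 V; V_SD = V_S − V_D = 8.75 − 8.54 = 0.21 V.
V_ov = V_SG − |V_tp| = 3.5 − 0.542 = 2.96 V.
Since V_SD = 0.21 V < V_ov = 2.96 V, the device is in the triode region.
I_D = k_p [V_ov · V_SD − ½ V_SD²] = 2.68 × [2.96 × 0.21 − 0.5 × 0.21²] = 1.61 mA.

Triode; I_D = 1.61 mA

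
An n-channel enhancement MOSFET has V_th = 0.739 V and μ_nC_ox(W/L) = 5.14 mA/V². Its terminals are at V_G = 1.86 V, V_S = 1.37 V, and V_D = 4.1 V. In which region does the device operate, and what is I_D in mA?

Cutoff; I_D = 0 mA

V_GS = V_G − V_S = 1.86 − 1.37 = 0.49 V; V_DS = V_D − V_S = 4.1 − 1.37 = 2.73 V.
V_GS = 0.49 V < V_th = 0.739 V, so the transistor is in cutoff.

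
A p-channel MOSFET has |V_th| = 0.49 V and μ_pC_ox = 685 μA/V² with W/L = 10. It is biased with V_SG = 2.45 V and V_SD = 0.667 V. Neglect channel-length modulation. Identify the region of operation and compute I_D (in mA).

k_p = μ_pC_ox · (W/L) = 6.85 mA/V².
V_ov = V_SG − |V_th| = 2.45 − 0.49 = 1.96 V.
Since V_SD = 0.667 V < V_ov = 1.96 V, the device is in the triode region.
I_D = k_p [V_ov · V_SD − ½ V_SD²] = 6.85 × [1.96 × 0.667 − 0.5 × 0.667²] = 7.43 mA.

Triode; I_D = 7.43 mA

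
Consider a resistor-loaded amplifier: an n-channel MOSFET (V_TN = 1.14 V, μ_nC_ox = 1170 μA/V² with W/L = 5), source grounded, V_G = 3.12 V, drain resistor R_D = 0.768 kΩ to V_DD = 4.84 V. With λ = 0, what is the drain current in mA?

V_GS = V_G = 3.12 V, so V_ov = 3.12 − 1.14 = 1.98 V.
k_n = μ_nC_ox · (W/L) = 5.85 mA/V².
Assume saturation: I_D = ½ k_n V_ov² = 0.5 × 5.85 × 1.98² = 11.5 mA, giving V_DS = V_DD − I_D R_D = 4.84 − 11.5 × 0.768 = -3.97 V.
But -3.97 V < V_ov = 1.98 V, so the device is actually in triode.
In triode I_D = k_n[V_ov V_DS − ½ V_DS²] and I_D = (V_DD − V_DS)/R_D. Equating: 2.25 V_DS² − 9.896 V_DS + 4.84 = 0, giving V_DS = 0.56 V (the root below V_ov).
I_D = (4.84 − 0.56) / 0.768 = 5.57 mA.

I_D = 5.57 mA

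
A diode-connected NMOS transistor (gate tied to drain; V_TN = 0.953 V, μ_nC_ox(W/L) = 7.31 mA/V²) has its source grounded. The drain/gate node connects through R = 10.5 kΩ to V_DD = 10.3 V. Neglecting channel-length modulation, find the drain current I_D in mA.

I_D = 0.844 mA

With gate tied to drain, V_GS = V_DS ≥ V_GS − V_TN, so the device is in saturation.
KCL at the drain: ½ k_n (V_GS − V_TN)² = (V_DD − V_GS)/R.
Let x = V_GS − 0.953. Then 38.4 x² + x − 9.347 = 0, giving x = 0.481 V (positive root), so V_GS = 1.43 V.
I_D = (V_DD − V_GS)/R = (10.3 − 1.43) / 10.5 = 0.844 mA.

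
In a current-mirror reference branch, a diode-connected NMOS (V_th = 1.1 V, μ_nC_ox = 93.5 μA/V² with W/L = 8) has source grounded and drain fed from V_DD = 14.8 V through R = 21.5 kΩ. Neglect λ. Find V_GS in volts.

V_GS = 2.34 V

With gate tied to drain, V_GS = V_DS ≥ V_GS − V_th, so the device is in saturation.
k_n = μ_nC_ox · (W/L) = 0.748 mA/V².
KCL at the drain: ½ k_n (V_GS − V_th)² = (V_DD − V_GS)/R.
Let x = V_GS − 1.1. Then 8.04 x² + x − 13.7 = 0, giving x = 1.24 V (positive root), so V_GS = 2.34 V.
I_D = (V_DD − V_GS)/R = (14.8 − 2.34) / 21.5 = 0.579 mA.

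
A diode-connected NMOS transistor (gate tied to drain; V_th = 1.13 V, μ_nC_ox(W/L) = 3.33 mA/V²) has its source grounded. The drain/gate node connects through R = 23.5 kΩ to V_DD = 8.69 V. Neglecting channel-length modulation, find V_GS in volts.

With gate tied to drain, V_GS = V_DS ≥ V_GS − V_th, so the device is in saturation.
KCL at the drain: ½ k_n (V_GS − V_th)² = (V_DD − V_GS)/R.
Let x = V_GS − 1.13. Then 39.1 x² + x − 7.56 = 0, giving x = 0.427 V (positive root), so V_GS = 1.56 V.
I_D = (V_DD − V_GS)/R = (8.69 − 1.56) / 23.5 = 0.304 mA.

V_GS = 1.56 V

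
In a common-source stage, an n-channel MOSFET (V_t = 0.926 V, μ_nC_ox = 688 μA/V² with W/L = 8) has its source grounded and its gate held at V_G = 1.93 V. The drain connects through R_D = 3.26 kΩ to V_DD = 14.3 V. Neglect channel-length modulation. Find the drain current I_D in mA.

I_D = 2.77 mA

V_GS = V_G = 1.93 V, so V_ov = 1.93 − 0.926 = 1 V.
k_n = μ_nC_ox · (W/L) = 5.504 mA/V².
Assume saturation: I_D = ½ k_n V_ov² = 0.5 × 5.504 × 1² = 2.77 mA, giving V_DS = V_DD − I_D R_D = 14.3 − 2.77 × 3.26 = 5.26 V.
V_DS = 5.26 V ≥ V_ov = 1 V, confirming saturation.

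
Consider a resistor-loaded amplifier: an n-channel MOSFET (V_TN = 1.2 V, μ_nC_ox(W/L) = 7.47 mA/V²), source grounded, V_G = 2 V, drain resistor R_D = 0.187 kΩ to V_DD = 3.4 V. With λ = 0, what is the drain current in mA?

I_D = 2.39 mA

V_GS = V_G = 2 V, so V_ov = 2 − 1.2 = 0.8 V.
Assume saturation: I_D = ½ k_n V_ov² = 0.5 × 7.47 × 0.8² = 2.39 mA, giving V_DS = V_DD − I_D R_D = 3.4 − 2.39 × 0.187 = 2.95 V.
V_DS = 2.95 V ≥ V_ov = 0.8 V, confirming saturation.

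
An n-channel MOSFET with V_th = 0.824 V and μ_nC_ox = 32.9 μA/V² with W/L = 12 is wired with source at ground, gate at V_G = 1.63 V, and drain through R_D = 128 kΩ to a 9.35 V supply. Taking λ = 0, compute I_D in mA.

V_GS = V_G = 1.63 V, so V_ov = 1.63 − 0.824 = 0.806 V.
k_n = μ_nC_ox · (W/L) = 0.3948 mA/V².
Assume saturation: I_D = ½ k_n V_ov² = 0.5 × 0.3948 × 0.806² = 0.128 mA, giving V_DS = V_DD − I_D R_D = 9.35 − 0.128 × 128 = -7.06 V.
But -7.06 V < V_ov = 0.806 V, so the device is actually in triode.
In triode I_D = k_n[V_ov V_DS − ½ V_DS²] and I_D = (V_DD − V_DS)/R_D. Equating: 25.3 V_DS² − 41.73 V_DS + 9.35 = 0, giving V_DS = 0.267 V (the root below V_ov).
I_D = (9.35 − 0.267) / 128 = 0.071 mA.

I_D = 0.0710 mA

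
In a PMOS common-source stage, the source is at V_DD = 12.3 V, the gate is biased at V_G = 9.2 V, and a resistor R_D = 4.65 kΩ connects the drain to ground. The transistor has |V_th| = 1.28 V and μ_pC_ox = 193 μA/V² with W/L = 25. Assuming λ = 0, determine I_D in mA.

V_SG = V_DD − V_G = 12.3 − 9.2 = 3.1 V, so V_ov = 3.1 − 1.28 = 1.82 V.
k_p = μ_pC_ox · (W/L) = 4.825 mA/V².
Assume saturation: I_D = ½ k_p V_ov² = 0.5 × 4.825 × 1.82² = 7.99 mA, giving V_SD = V_DD − I_D R_D = 12.3 − 7.99 × 4.65 = -24.9 V.
But -24.9 V < V_ov = 1.82 V, so the device is actually in triode.
In triode I_D = k_p[V_ov V_SD − ½ V_SD²] and I_D = (V_DD − V_SD)/R_D. Equating: 11.2 V_SD² − 41.83 V_SD + 12.3 = 0, giving V_SD = 0.322 V (the root below V_ov).
I_D = (12.3 − 0.322) / 4.65 = 2.58 mA.

I_D = 2.58 mA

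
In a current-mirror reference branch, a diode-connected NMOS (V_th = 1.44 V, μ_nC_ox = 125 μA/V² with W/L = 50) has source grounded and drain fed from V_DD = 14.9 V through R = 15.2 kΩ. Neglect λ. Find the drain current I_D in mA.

I_D = 0.851 mA

With gate tied to drain, V_GS = V_DS ≥ V_GS − V_th, so the device is in saturation.
k_n = μ_nC_ox · (W/L) = 6.25 mA/V².
KCL at the drain: ½ k_n (V_GS − V_th)² = (V_DD − V_GS)/R.
Let x = V_GS − 1.44. Then 47.5 x² + x − 13.46 = 0, giving x = 0.522 V (positive root), so V_GS = 1.96 V.
I_D = (V_DD − V_GS)/R = (14.9 − 1.96) / 15.2 = 0.851 mA.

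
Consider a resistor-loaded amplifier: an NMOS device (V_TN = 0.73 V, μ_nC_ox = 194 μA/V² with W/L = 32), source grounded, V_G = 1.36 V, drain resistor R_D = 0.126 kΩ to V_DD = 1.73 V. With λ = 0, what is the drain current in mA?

V_GS = V_G = 1.36 V, so V_ov = 1.36 − 0.73 = 0.63 V.
k_n = μ_nC_ox · (W/L) = 6.208 mA/V².
Assume saturation: I_D = ½ k_n V_ov² = 0.5 × 6.208 × 0.63² = 1.23 mA, giving V_DS = V_DD − I_D R_D = 1.73 − 1.23 × 0.126 = 1.57 V.
V_DS = 1.57 V ≥ V_ov = 0.63 V, confirming saturation.

I_D = 1.23 mA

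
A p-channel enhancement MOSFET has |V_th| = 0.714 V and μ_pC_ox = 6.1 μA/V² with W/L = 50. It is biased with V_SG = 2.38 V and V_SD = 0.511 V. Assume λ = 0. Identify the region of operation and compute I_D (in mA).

Triode; I_D = 0.220 mA

k_p = μ_pC_ox · (W/L) = 0.305 mA/V².
V_ov = V_SG − |V_th| = 2.38 − 0.714 = 1.67 V.
Since V_SD = 0.511 V < V_ov = 1.67 V, the device is in the triode region.
I_D = k_p [V_ov · V_SD − ½ V_SD²] = 0.305 × [1.67 × 0.511 − 0.5 × 0.511²] = 0.22 mA.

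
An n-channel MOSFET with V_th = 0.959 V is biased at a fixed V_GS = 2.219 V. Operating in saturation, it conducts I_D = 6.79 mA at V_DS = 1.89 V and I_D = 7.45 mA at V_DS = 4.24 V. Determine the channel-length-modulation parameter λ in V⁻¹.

λ = 0.0449 V⁻¹

With V_GS fixed, I_D ∝ (1 + λ V_DS) in saturation, so I_D2/I_D1 = (1 + λ V_DS2)/(1 + λ V_DS1).
7.45/6.79 = 1.097 = (1 + 4.24 λ)/(1 + 1.89 λ).
Solving: λ (I_D1 V_DS2 − I_D2 V_DS1) = I_D2 − I_D1, so λ = (7.45 − 6.79) / (6.79 × 4.24 − 7.45 × 1.89) = 0.66 / 14.7 = 0.0449 V⁻¹.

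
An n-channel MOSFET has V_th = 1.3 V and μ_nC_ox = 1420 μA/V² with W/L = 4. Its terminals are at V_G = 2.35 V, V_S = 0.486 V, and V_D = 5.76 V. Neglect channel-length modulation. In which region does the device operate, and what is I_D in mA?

Saturation; I_D = 0.903 mA

V_GS = V_G − V_S = 2.35 − 0.486 = 1.86 V; V_DS = V_D − V_S = 5.76 − 0.486 = 5.27 V.
k_n = μ_nC_ox · (W/L) = 5.68 mA/V².
V_ov = V_GS − V_th = 1.86 − 1.3 = 0.564 V.
Since V_DS = 5.27 V ≥ V_ov = 0.564 V, the device is in saturation.
I_D = ½ k_n V_ov² = 0.5 × 5.68 × 0.564² = 0.903 mA.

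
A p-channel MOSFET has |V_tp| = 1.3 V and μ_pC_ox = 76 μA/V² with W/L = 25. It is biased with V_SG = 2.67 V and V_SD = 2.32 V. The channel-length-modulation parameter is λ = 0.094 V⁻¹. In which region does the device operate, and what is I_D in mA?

Saturation; I_D = 2.17 mA

k_p = μ_pC_ox · (W/L) = 1.9 mA/V².
V_ov = V_SG − |V_tp| = 2.67 − 1.3 = 1.37 V.
Since V_SD = 2.32 V ≥ V_ov = 1.37 V, the device is in saturation.
I_D = ½ k_p V_ov² (1 + λ V_SD) = 0.5 × 1.9 × 1.37² × (1 + 0.094 × 2.32) = 2.17 mA.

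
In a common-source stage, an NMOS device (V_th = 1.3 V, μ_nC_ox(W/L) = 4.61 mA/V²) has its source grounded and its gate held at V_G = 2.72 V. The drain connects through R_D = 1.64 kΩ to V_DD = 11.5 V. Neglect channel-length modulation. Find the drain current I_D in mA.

I_D = 4.65 mA

V_GS = V_G = 2.72 V, so V_ov = 2.72 − 1.3 = 1.42 V.
Assume saturation: I_D = ½ k_n V_ov² = 0.5 × 4.61 × 1.42² = 4.65 mA, giving V_DS = V_DD − I_D R_D = 11.5 − 4.65 × 1.64 = 3.88 V.
V_DS = 3.88 V ≥ V_ov = 1.42 V, confirming saturation.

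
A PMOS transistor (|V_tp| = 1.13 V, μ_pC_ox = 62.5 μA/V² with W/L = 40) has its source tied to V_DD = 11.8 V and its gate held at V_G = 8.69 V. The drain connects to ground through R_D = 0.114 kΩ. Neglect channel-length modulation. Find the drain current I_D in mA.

V_SG = V_DD − V_G = 11.8 − 8.69 = 3.11 V, so V_ov = 3.11 − 1.13 = 1.98 V.
k_p = μ_pC_ox · (W/L) = 2.5 mA/V².
Assume saturation: I_D = ½ k_p V_ov² = 0.5 × 2.5 × 1.98² = 4.9 mA, giving V_SD = V_DD − I_D R_D = 11.8 − 4.9 × 0.114 = 11.2 V.
V_SD = 11.2 V ≥ V_ov = 1.98 V, confirming saturation.

I_D = 4.90 mA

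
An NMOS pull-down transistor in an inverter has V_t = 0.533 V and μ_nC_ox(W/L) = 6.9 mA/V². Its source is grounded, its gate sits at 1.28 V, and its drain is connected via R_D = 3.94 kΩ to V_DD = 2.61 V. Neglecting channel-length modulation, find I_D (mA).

V_GS = V_G = 1.28 V, so V_ov = 1.28 − 0.533 = 0.747 V.
Assume saturation: I_D = ½ k_n V_ov² = 0.5 × 6.9 × 0.747² = 1.93 mA, giving V_DS = V_DD − I_D R_D = 2.61 − 1.93 × 3.94 = -4.98 V.
But -4.98 V < V_ov = 0.747 V, so the device is actually in triode.
In triode I_D = k_n[V_ov V_DS − ½ V_DS²] and I_D = (V_DD − V_DS)/R_D. Equating: 13.6 V_DS² − 21.31 V_DS + 2.61 = 0, giving V_DS = 0.134 V (the root below V_ov).
I_D = (2.61 − 0.134) / 3.94 = 0.628 mA.

I_D = 0.628 mA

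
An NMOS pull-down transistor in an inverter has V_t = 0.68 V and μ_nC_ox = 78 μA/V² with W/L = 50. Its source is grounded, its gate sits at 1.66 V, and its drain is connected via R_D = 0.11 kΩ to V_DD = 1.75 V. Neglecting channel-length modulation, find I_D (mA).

I_D = 1.87 mA

V_GS = V_G = 1.66 V, so V_ov = 1.66 − 0.68 = 0.98 V.
k_n = μ_nC_ox · (W/L) = 3.9 mA/V².
Assume saturation: I_D = ½ k_n V_ov² = 0.5 × 3.9 × 0.98² = 1.87 mA, giving V_DS = V_DD − I_D R_D = 1.75 − 1.87 × 0.11 = 1.54 V.
V_DS = 1.54 V ≥ V_ov = 0.98 V, confirming saturation.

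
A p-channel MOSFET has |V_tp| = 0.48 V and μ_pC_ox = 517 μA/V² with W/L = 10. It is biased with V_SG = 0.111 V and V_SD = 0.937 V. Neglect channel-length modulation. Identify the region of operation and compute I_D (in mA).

Cutoff; I_D = 0 mA

V_SG = 0.111 V < |V_tp| = 0.48 V, so the transistor is in cutoff.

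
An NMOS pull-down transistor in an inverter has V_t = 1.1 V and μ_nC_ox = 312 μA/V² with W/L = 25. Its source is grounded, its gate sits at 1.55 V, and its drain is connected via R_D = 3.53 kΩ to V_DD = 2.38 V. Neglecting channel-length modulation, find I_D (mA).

V_GS = V_G = 1.55 V, so V_ov = 1.55 − 1.1 = 0.45 V.
k_n = μ_nC_ox · (W/L) = 7.8 mA/V².
Assume saturation: I_D = ½ k_n V_ov² = 0.5 × 7.8 × 0.45² = 0.79 mA, giving V_DS = V_DD − I_D R_D = 2.38 − 0.79 × 3.53 = -0.408 V.
But -0.408 V < V_ov = 0.45 V, so the device is actually in triode.
In triode I_D = k_n[V_ov V_DS − ½ V_DS²] and I_D = (V_DD − V_DS)/R_D. Equating: 13.8 V_DS² − 13.39 V_DS + 2.38 = 0, giving V_DS = 0.234 V (the root below V_ov).
I_D = (2.38 − 0.234) / 3.53 = 0.608 mA.

I_D = 0.608 mA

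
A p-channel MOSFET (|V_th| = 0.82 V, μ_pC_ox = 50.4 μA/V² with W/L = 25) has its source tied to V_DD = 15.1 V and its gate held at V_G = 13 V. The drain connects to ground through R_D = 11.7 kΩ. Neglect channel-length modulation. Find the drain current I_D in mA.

V_SG = V_DD − V_G = 15.1 − 13 = 2.1 V, so V_ov = 2.1 − 0.82 = 1.28 V.
k_p = μ_pC_ox · (W/L) = 1.26 mA/V².
Assume saturation: I_D = ½ k_p V_ov² = 0.5 × 1.26 × 1.28² = 1.03 mA, giving V_SD = V_DD − I_D R_D = 15.1 − 1.03 × 11.7 = 3.02 V.
V_SD = 3.02 V ≥ V_ov = 1.28 V, confirming saturation.

I_D = 1.03 mA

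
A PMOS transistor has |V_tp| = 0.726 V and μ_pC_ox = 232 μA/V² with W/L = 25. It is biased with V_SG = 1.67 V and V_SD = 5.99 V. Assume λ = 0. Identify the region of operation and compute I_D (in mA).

k_p = μ_pC_ox · (W/L) = 5.8 mA/V².
V_ov = V_SG − |V_tp| = 1.67 − 0.726 = 0.944 V.
Since V_SD = 5.99 V ≥ V_ov = 0.944 V, the device is in saturation.
I_D = ½ k_p V_ov² = 0.5 × 5.8 × 0.944² = 2.58 mA.

Saturation; I_D = 2.58 mA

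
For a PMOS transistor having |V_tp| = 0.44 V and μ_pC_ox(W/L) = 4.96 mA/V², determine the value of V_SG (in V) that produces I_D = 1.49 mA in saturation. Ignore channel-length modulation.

In saturation I_D = ½ k_p (V_SG − |V_tp|)², so V_SG − |V_tp| = √(2 I_D / k_p) = √(2 × 1.49 / 4.96) = 0.775 V.
V_SG = 0.44 + 0.775 = 1.22 V.

V_SG = 1.22 V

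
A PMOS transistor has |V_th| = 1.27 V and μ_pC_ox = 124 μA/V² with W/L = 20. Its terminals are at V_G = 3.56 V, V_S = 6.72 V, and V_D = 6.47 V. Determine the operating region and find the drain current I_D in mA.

Triode; I_D = 1.09 mA

V_SG = V_S − V_G = 6.72 − 3.56 = 3.16 V; V_SD = V_S − V_D = 6.72 − 6.47 = 0.25 V.
k_p = μ_pC_ox · (W/L) = 2.48 mA/V².
V_ov = V_SG − |V_th| = 3.16 − 1.27 = 1.89 V.
Since V_SD = 0.25 V < V_ov = 1.89 V, the device is in the triode region.
I_D = k_p [V_ov · V_SD − ½ V_SD²] = 2.48 × [1.89 × 0.25 − 0.5 × 0.25²] = 1.09 mA.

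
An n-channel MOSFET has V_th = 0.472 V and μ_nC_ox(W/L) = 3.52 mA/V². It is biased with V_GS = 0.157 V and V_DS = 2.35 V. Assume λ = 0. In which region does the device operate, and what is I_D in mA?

Cutoff; I_D = 0 mA

V_GS = 0.157 V < V_th = 0.472 V, so the transistor is in cutoff.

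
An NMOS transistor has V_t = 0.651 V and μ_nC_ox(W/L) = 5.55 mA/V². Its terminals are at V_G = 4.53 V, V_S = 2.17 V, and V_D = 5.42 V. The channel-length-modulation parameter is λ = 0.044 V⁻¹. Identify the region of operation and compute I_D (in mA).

V_GS = V_G − V_S = 4.53 − 2.17 = 2.36 V; V_DS = V_D − V_S = 5.42 − 2.17 = 3.25 V.
V_ov = V_GS − V_t = 2.36 − 0.651 = 1.71 V.
Since V_DS = 3.25 V ≥ V_ov = 1.71 V, the device is in saturation.
I_D = ½ k_n V_ov² (1 + λ V_DS) = 0.5 × 5.55 × 1.71² × (1 + 0.044 × 3.25) = 9.26 mA.

Saturation; I_D = 9.26 mA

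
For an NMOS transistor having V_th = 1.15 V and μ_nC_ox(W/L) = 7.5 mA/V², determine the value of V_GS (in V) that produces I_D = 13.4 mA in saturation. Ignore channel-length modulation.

In saturation I_D = ½ k_n (V_GS − V_th)², so V_GS − V_th = √(2 I_D / k_n) = √(2 × 13.4 / 7.5) = 1.89 V.
V_GS = 1.15 + 1.89 = 3.04 V.

V_GS = 3.04 V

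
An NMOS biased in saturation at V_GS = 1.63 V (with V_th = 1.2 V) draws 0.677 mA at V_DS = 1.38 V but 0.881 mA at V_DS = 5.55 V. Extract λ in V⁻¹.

λ = 0.0803 V⁻¹

With V_GS fixed, I_D ∝ (1 + λ V_DS) in saturation, so I_D2/I_D1 = (1 + λ V_DS2)/(1 + λ V_DS1).
0.881/0.677 = 1.301 = (1 + 5.55 λ)/(1 + 1.38 λ).
Solving: λ (I_D1 V_DS2 − I_D2 V_DS1) = I_D2 − I_D1, so λ = (0.881 − 0.677) / (0.677 × 5.55 − 0.881 × 1.38) = 0.204 / 2.54 = 0.0803 V⁻¹.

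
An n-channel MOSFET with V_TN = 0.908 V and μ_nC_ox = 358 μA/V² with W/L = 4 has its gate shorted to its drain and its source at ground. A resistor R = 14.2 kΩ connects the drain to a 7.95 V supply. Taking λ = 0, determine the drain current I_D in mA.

With gate tied to drain, V_GS = V_DS ≥ V_GS − V_TN, so the device is in saturation.
k_n = μ_nC_ox · (W/L) = 1.432 mA/V².
KCL at the drain: ½ k_n (V_GS − V_TN)² = (V_DD − V_GS)/R.
Let x = V_GS − 0.908. Then 10.2 x² + x − 7.042 = 0, giving x = 0.785 V (positive root), so V_GS = 1.69 V.
I_D = (V_DD − V_GS)/R = (7.95 − 1.69) / 14.2 = 0.441 mA.

I_D = 0.441 mA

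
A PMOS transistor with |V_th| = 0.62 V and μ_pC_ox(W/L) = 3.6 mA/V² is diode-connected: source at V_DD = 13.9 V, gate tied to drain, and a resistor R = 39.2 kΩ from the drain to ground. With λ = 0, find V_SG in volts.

V_SG = 1.05 V

With gate tied to drain, V_SG = V_SD ≥ V_SG − |V_th|, so the device is in saturation.
KCL at the drain: ½ k_p (V_SG − |V_th|)² = (V_DD − V_SG)/R.
Let x = V_SG − 0.62. Then 70.6 x² + x − 13.28 = 0, giving x = 0.427 V (positive root), so V_SG = 1.05 V.
I_D = (V_DD − V_SG)/R = (13.9 − 1.05) / 39.2 = 0.328 mA.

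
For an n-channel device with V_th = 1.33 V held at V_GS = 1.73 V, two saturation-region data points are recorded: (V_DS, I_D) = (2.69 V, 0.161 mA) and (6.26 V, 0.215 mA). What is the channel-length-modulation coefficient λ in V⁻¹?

λ = 0.126 V⁻¹

With V_GS fixed, I_D ∝ (1 + λ V_DS) in saturation, so I_D2/I_D1 = (1 + λ V_DS2)/(1 + λ V_DS1).
0.215/0.161 = 1.335 = (1 + 6.26 λ)/(1 + 2.69 λ).
Solving: λ (I_D1 V_DS2 − I_D2 V_DS1) = I_D2 − I_D1, so λ = (0.215 − 0.161) / (0.161 × 6.26 − 0.215 × 2.69) = 0.054 / 0.43 = 0.126 V⁻¹.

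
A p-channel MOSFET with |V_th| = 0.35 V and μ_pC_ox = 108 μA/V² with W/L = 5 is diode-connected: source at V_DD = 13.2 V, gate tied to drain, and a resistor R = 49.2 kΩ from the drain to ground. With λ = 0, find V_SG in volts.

V_SG = 1.30 V

With gate tied to drain, V_SG = V_SD ≥ V_SG − |V_th|, so the device is in saturation.
k_p = μ_pC_ox · (W/L) = 0.54 mA/V².
KCL at the drain: ½ k_p (V_SG − |V_th|)² = (V_DD − V_SG)/R.
Let x = V_SG − 0.35. Then 13.3 x² + x − 12.85 = 0, giving x = 0.947 V (positive root), so V_SG = 1.3 V.
I_D = (V_DD − V_SG)/R = (13.2 − 1.3) / 49.2 = 0.242 mA.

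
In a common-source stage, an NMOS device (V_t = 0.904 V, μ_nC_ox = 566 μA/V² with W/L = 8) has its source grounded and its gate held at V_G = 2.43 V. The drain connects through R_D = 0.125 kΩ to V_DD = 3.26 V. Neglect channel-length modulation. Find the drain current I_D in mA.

V_GS = V_G = 2.43 V, so V_ov = 2.43 − 0.904 = 1.53 V.
k_n = μ_nC_ox · (W/L) = 4.528 mA/V².
Assume saturation: I_D = ½ k_n V_ov² = 0.5 × 4.528 × 1.53² = 5.27 mA, giving V_DS = V_DD − I_D R_D = 3.26 − 5.27 × 0.125 = 2.6 V.
V_DS = 2.6 V ≥ V_ov = 1.53 V, confirming saturation.

I_D = 5.27 mA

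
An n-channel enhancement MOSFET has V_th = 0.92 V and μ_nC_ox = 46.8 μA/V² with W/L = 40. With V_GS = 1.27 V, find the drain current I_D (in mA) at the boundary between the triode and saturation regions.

I_D = 0.115 mA

At the boundary V_DS = V_ov = V_GS − V_th = 1.27 − 0.92 = 0.35 V.
k_n = μ_nC_ox · (W/L) = 1.872 mA/V².
I_D = ½ k_n V_ov² = 0.5 × 1.872 × 0.35² = 0.115 mA.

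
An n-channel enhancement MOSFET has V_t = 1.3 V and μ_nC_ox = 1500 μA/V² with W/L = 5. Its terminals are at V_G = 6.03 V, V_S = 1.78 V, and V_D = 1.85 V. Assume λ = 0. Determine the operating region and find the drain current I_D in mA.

V_GS = V_G − V_S = 6.03 − 1.78 = 4.25 V; V_DS = V_D − V_S = 1.85 − 1.78 = 0.07 V.
k_n = μ_nC_ox · (W/L) = 7.5 mA/V².
V_ov = V_GS − V_t = 4.25 − 1.3 = 2.95 V.
Since V_DS = 0.07 V < V_ov = 2.95 V, the device is in the triode region.
I_D = k_n [V_ov · V_DS − ½ V_DS²] = 7.5 × [2.95 × 0.07 − 0.5 × 0.07²] = 1.53 mA.

Triode; I_D = 1.53 mA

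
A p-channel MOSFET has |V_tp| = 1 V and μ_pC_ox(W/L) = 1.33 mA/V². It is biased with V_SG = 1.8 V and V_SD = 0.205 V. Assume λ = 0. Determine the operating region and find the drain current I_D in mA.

V_ov = V_SG − |V_tp| = 1.8 − 1 = 0.8 V.
Since V_SD = 0.205 V < V_ov = 0.8 V, the device is in the triode region.
I_D = k_p [V_ov · V_SD − ½ V_SD²] = 1.33 × [0.8 × 0.205 − 0.5 × 0.205²] = 0.19 mA.

Triode; I_D = 0.190 mA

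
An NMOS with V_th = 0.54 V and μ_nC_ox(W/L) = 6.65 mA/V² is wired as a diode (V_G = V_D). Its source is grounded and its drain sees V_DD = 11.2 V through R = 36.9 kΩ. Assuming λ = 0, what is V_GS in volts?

V_GS = 0.831 V

With gate tied to drain, V_GS = V_DS ≥ V_GS − V_th, so the device is in saturation.
KCL at the drain: ½ k_n (V_GS − V_th)² = (V_DD − V_GS)/R.
Let x = V_GS − 0.54. Then 123 x² + x − 10.66 = 0, giving x = 0.291 V (positive root), so V_GS = 0.831 V.
I_D = (V_DD − V_GS)/R = (11.2 − 0.831) / 36.9 = 0.281 mA.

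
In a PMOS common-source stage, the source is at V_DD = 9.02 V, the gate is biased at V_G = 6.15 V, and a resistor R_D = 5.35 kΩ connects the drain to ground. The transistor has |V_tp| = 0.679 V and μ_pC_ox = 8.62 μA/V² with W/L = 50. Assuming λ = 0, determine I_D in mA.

V_SG = V_DD − V_G = 9.02 − 6.15 = 2.87 V, so V_ov = 2.87 − 0.679 = 2.19 V.
k_p = μ_pC_ox · (W/L) = 0.431 mA/V².
Assume saturation: I_D = ½ k_p V_ov² = 0.5 × 0.431 × 2.19² = 1.03 mA, giving V_SD = V_DD − I_D R_D = 9.02 − 1.03 × 5.35 = 3.49 V.
V_SD = 3.49 V ≥ V_ov = 2.19 V, confirming saturation.

I_D = 1.03 mA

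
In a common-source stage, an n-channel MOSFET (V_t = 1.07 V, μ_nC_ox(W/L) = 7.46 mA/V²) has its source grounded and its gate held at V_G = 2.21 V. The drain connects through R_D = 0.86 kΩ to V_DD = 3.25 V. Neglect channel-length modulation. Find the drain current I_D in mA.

I_D = 3.22 mA

V_GS = V_G = 2.21 V, so V_ov = 2.21 − 1.07 = 1.14 V.
Assume saturation: I_D = ½ k_n V_ov² = 0.5 × 7.46 × 1.14² = 4.85 mA, giving V_DS = V_DD − I_D R_D = 3.25 − 4.85 × 0.86 = -0.919 V.
But -0.919 V < V_ov = 1.14 V, so the device is actually in triode.
In triode I_D = k_n[V_ov V_DS − ½ V_DS²] and I_D = (V_DD − V_DS)/R_D. Equating: 3.21 V_DS² − 8.314 V_DS + 3.25 = 0, giving V_DS = 0.48 V (the root below V_ov).
I_D = (3.25 − 0.48) / 0.86 = 3.22 mA.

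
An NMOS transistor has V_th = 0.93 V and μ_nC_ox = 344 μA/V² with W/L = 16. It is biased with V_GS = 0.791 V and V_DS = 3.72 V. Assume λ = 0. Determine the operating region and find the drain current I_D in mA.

V_GS = 0.791 V < V_th = 0.93 V, so the transistor is in cutoff.

Cutoff; I_D = 0 mA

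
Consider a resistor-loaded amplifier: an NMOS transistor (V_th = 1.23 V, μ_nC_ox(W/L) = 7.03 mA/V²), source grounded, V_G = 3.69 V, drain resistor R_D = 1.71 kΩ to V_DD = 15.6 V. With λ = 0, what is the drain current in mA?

I_D = 8.79 mA

V_GS = V_G = 3.69 V, so V_ov = 3.69 − 1.23 = 2.46 V.
Assume saturation: I_D = ½ k_n V_ov² = 0.5 × 7.03 × 2.46² = 21.3 mA, giving V_DS = V_DD − I_D R_D = 15.6 − 21.3 × 1.71 = -20.8 V.
But -20.8 V < V_ov = 2.46 V, so the device is actually in triode.
In triode I_D = k_n[V_ov V_DS − ½ V_DS²] and I_D = (V_DD − V_DS)/R_D. Equating: 6.01 V_DS² − 30.57 V_DS + 15.6 = 0, giving V_DS = 0.575 V (the root below V_ov).
I_D = (15.6 − 0.575) / 1.71 = 8.79 mA.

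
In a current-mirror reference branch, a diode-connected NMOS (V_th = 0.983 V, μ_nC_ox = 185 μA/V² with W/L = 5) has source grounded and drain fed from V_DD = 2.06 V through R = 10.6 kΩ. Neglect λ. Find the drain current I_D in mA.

With gate tied to drain, V_GS = V_DS ≥ V_GS − V_th, so the device is in saturation.
k_n = μ_nC_ox · (W/L) = 0.925 mA/V².
KCL at the drain: ½ k_n (V_GS − V_th)² = (V_DD − V_GS)/R.
Let x = V_GS − 0.983. Then 4.9 x² + x − 1.077 = 0, giving x = 0.378 V (positive root), so V_GS = 1.36 V.
I_D = (V_DD − V_GS)/R = (2.06 − 1.36) / 10.6 = 0.066 mA.

I_D = 0.0660 mA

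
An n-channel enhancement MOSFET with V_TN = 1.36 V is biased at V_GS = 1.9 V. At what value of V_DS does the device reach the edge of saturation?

The boundary between triode and saturation is V_DS = V_GS − V_TN = V_ov.
V_ov = 1.9 − 1.36 = 0.54 V.

V_DS,sat = 0.540 V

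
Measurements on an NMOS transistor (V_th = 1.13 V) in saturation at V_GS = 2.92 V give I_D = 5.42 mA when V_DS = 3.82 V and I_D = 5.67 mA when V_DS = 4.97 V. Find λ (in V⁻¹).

With V_GS fixed, I_D ∝ (1 + λ V_DS) in saturation, so I_D2/I_D1 = (1 + λ V_DS2)/(1 + λ V_DS1).
5.67/5.42 = 1.046 = (1 + 4.97 λ)/(1 + 3.82 λ).
Solving: λ (I_D1 V_DS2 − I_D2 V_DS1) = I_D2 − I_D1, so λ = (5.67 − 5.42) / (5.42 × 4.97 − 5.67 × 3.82) = 0.25 / 5.28 = 0.0474 V⁻¹.

λ = 0.0474 V⁻¹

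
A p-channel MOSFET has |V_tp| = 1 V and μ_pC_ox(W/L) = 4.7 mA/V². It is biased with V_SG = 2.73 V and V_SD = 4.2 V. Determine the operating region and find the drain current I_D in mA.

Saturation; I_D = 7.03 mA

V_ov = V_SG − |V_tp| = 2.73 − 1 = 1.73 V.
Since V_SD = 4.2 V ≥ V_ov = 1.73 V, the device is in saturation.
I_D = ½ k_p V_ov² = 0.5 × 4.7 × 1.73² = 7.03 mA.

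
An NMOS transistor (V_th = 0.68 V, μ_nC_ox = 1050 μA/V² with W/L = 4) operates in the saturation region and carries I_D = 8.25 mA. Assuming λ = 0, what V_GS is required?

V_GS = 2.66 V

k_n = μ_nC_ox · (W/L) = 4.2 mA/V².
In saturation I_D = ½ k_n (V_GS − V_th)², so V_GS − V_th = √(2 I_D / k_n) = √(2 × 8.25 / 4.2) = 1.98 V.
V_GS = 0.68 + 1.98 = 2.66 V.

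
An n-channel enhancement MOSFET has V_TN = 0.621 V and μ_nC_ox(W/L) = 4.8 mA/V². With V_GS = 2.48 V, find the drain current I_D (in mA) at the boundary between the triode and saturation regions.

At the boundary V_DS = V_ov = V_GS − V_TN = 2.48 − 0.621 = 1.86 V.
I_D = ½ k_n V_ov² = 0.5 × 4.8 × 1.86² = 8.29 mA.

I_D = 8.29 mA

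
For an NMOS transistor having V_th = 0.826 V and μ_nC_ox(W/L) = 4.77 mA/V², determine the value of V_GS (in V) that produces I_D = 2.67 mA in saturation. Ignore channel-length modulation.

V_GS = 1.88 V

In saturation I_D = ½ k_n (V_GS − V_th)², so V_GS − V_th = √(2 I_D / k_n) = √(2 × 2.67 / 4.77) = 1.06 V.
V_GS = 0.826 + 1.06 = 1.88 V.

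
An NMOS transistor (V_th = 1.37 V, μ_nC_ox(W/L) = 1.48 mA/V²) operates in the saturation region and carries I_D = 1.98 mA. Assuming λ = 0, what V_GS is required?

In saturation I_D = ½ k_n (V_GS − V_th)², so V_GS − V_th = √(2 I_D / k_n) = √(2 × 1.98 / 1.48) = 1.64 V.
V_GS = 1.37 + 1.64 = 3.01 V.

V_GS = 3.01 V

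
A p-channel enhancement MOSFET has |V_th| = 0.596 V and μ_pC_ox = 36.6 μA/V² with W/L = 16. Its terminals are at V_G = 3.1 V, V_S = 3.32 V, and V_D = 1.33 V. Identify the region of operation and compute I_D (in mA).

V_SG = V_S − V_G = 3.32 − 3.1 = 0.22 V; V_SD = V_S − V_D = 3.32 − 1.33 = 1.99 V.
V_SG = 0.22 V < |V_th| = 0.596 V, so the transistor is in cutoff.

Cutoff; I_D = 0 mA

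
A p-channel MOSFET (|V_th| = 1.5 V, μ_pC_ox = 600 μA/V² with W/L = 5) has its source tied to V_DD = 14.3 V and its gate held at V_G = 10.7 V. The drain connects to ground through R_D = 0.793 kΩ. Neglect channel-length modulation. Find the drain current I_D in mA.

I_D = 6.62 mA

V_SG = V_DD − V_G = 14.3 − 10.7 = 3.6 V, so V_ov = 3.6 − 1.5 = 2.1 V.
k_p = μ_pC_ox · (W/L) = 3 mA/V².
Assume saturation: I_D = ½ k_p V_ov² = 0.5 × 3 × 2.1² = 6.62 mA, giving V_SD = V_DD − I_D R_D = 14.3 − 6.62 × 0.793 = 9.05 V.
V_SD = 9.05 V ≥ V_ov = 2.1 V, confirming saturation.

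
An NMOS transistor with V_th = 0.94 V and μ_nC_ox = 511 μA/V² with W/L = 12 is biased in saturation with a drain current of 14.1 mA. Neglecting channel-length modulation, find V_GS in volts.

V_GS = 3.08 V

k_n = μ_nC_ox · (W/L) = 6.132 mA/V².
In saturation I_D = ½ k_n (V_GS − V_th)², so V_GS − V_th = √(2 I_D / k_n) = √(2 × 14.1 / 6.132) = 2.14 V.
V_GS = 0.94 + 2.14 = 3.08 V.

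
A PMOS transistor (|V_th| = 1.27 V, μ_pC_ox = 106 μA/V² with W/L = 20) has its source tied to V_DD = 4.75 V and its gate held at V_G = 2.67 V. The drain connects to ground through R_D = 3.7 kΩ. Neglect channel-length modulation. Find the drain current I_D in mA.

I_D = 0.695 mA

V_SG = V_DD − V_G = 4.75 − 2.67 = 2.08 V, so V_ov = 2.08 − 1.27 = 0.81 V.
k_p = μ_pC_ox · (W/L) = 2.12 mA/V².
Assume saturation: I_D = ½ k_p V_ov² = 0.5 × 2.12 × 0.81² = 0.695 mA, giving V_SD = V_DD − I_D R_D = 4.75 − 0.695 × 3.7 = 2.18 V.
V_SD = 2.18 V ≥ V_ov = 0.81 V, confirming saturation.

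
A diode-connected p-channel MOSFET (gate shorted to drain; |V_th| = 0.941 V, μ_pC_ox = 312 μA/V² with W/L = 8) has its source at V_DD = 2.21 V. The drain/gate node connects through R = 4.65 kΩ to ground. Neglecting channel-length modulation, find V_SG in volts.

With gate tied to drain, V_SG = V_SD ≥ V_SG − |V_th|, so the device is in saturation.
k_p = μ_pC_ox · (W/L) = 2.496 mA/V².
KCL at the drain: ½ k_p (V_SG − |V_th|)² = (V_DD − V_SG)/R.
Let x = V_SG − 0.941. Then 5.8 x² + x − 1.269 = 0, giving x = 0.389 V (positive root), so V_SG = 1.33 V.
I_D = (V_DD − V_SG)/R = (2.21 − 1.33) / 4.65 = 0.189 mA.

V_SG = 1.33 V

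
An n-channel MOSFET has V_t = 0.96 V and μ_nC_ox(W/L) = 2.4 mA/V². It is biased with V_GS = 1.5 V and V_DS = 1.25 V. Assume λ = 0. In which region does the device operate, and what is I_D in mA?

Saturation; I_D = 0.350 mA

V_ov = V_GS − V_t = 1.5 − 0.96 = 0.54 V.
Since V_DS = 1.25 V ≥ V_ov = 0.54 V, the device is in saturation.
I_D = ½ k_n V_ov² = 0.5 × 2.4 × 0.54² = 0.35 mA.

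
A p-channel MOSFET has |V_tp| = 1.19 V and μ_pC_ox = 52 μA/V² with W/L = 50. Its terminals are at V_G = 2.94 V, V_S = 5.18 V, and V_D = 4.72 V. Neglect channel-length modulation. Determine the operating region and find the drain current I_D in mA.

Triode; I_D = 0.981 mA

V_SG = V_S − V_G = 5.18 − 2.94 = 2.24 V; V_SD = V_S − V_D = 5.18 − 4.72 = 0.46 V.
k_p = μ_pC_ox · (W/L) = 2.6 mA/V².
V_ov = V_SG − |V_tp| = 2.24 − 1.19 = 1.05 V.
Since V_SD = 0.46 V < V_ov = 1.05 V, the device is in the triode region.
I_D = k_p [V_ov · V_SD − ½ V_SD²] = 2.6 × [1.05 × 0.46 − 0.5 × 0.46²] = 0.981 mA.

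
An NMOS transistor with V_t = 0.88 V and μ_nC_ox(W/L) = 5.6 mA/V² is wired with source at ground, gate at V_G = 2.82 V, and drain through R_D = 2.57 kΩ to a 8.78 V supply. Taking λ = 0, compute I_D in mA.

I_D = 3.29 mA

V_GS = V_G = 2.82 V, so V_ov = 2.82 − 0.88 = 1.94 V.
Assume saturation: I_D = ½ k_n V_ov² = 0.5 × 5.6 × 1.94² = 10.5 mA, giving V_DS = V_DD − I_D R_D = 8.78 − 10.5 × 2.57 = -18.3 V.
But -18.3 V < V_ov = 1.94 V, so the device is actually in triode.
In triode I_D = k_n[V_ov V_DS − ½ V_DS²] and I_D = (V_DD − V_DS)/R_D. Equating: 7.2 V_DS² − 28.92 V_DS + 8.78 = 0, giving V_DS = 0.331 V (the root below V_ov).
I_D = (8.78 − 0.331) / 2.57 = 3.29 mA.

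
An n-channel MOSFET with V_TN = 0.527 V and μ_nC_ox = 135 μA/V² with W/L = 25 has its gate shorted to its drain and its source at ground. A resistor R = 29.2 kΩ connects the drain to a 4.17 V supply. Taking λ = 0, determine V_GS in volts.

With gate tied to drain, V_GS = V_DS ≥ V_GS − V_TN, so the device is in saturation.
k_n = μ_nC_ox · (W/L) = 3.375 mA/V².
KCL at the drain: ½ k_n (V_GS − V_TN)² = (V_DD − V_GS)/R.
Let x = V_GS − 0.527. Then 49.3 x² + x − 3.643 = 0, giving x = 0.262 V (positive root), so V_GS = 0.789 V.
I_D = (V_DD − V_GS)/R = (4.17 − 0.789) / 29.2 = 0.116 mA.

V_GS = 0.789 V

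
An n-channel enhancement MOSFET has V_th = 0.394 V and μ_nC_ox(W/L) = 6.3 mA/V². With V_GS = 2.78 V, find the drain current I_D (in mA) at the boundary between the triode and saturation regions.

At the boundary V_DS = V_ov = V_GS − V_th = 2.78 − 0.394 = 2.39 V.
I_D = ½ k_n V_ov² = 0.5 × 6.3 × 2.39² = 17.9 mA.

I_D = 17.9 mA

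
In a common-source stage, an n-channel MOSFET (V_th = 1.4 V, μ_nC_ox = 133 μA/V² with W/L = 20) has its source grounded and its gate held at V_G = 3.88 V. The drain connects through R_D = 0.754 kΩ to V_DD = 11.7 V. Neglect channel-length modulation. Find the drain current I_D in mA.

V_GS = V_G = 3.88 V, so V_ov = 3.88 − 1.4 = 2.48 V.
k_n = μ_nC_ox · (W/L) = 2.66 mA/V².
Assume saturation: I_D = ½ k_n V_ov² = 0.5 × 2.66 × 2.48² = 8.18 mA, giving V_DS = V_DD − I_D R_D = 11.7 − 8.18 × 0.754 = 5.53 V.
V_DS = 5.53 V ≥ V_ov = 2.48 V, confirming saturation.

I_D = 8.18 mA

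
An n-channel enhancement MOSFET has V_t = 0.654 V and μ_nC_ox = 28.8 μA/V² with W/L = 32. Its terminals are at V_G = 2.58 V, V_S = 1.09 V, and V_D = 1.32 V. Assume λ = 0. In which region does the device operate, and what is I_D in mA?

V_GS = V_G − V_S = 2.58 − 1.09 = 1.49 V; V_DS = V_D − V_S = 1.32 − 1.09 = 0.23 V.
k_n = μ_nC_ox · (W/L) = 0.9216 mA/V².
V_ov = V_GS − V_t = 1.49 − 0.654 = 0.836 V.
Since V_DS = 0.23 V < V_ov = 0.836 V, the device is in the triode region.
I_D = k_n [V_ov · V_DS − ½ V_DS²] = 0.9216 × [0.836 × 0.23 − 0.5 × 0.23²] = 0.153 mA.

Triode; I_D = 0.153 mA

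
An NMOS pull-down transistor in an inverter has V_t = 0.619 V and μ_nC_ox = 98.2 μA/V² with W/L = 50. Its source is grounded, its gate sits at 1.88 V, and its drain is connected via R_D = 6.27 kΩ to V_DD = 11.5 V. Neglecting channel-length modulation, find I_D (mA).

V_GS = V_G = 1.88 V, so V_ov = 1.88 − 0.619 = 1.26 V.
k_n = μ_nC_ox · (W/L) = 4.91 mA/V².
Assume saturation: I_D = ½ k_n V_ov² = 0.5 × 4.91 × 1.26² = 3.9 mA, giving V_DS = V_DD − I_D R_D = 11.5 − 3.9 × 6.27 = -13 V.
But -13 V < V_ov = 1.26 V, so the device is actually in triode.
In triode I_D = k_n[V_ov V_DS − ½ V_DS²] and I_D = (V_DD − V_DS)/R_D. Equating: 15.4 V_DS² − 39.82 V_DS + 11.5 = 0, giving V_DS = 0.331 V (the root below V_ov).
I_D = (11.5 − 0.331) / 6.27 = 1.78 mA.

I_D = 1.78 mA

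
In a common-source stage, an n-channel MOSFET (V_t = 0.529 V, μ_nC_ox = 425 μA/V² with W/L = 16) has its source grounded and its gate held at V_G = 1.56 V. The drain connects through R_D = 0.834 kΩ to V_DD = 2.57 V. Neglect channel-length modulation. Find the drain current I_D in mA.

V_GS = V_G = 1.56 V, so V_ov = 1.56 − 0.529 = 1.03 V.
k_n = μ_nC_ox · (W/L) = 6.8 mA/V².
Assume saturation: I_D = ½ k_n V_ov² = 0.5 × 6.8 × 1.03² = 3.61 mA, giving V_DS = V_DD − I_D R_D = 2.57 − 3.61 × 0.834 = -0.444 V.
But -0.444 V < V_ov = 1.03 V, so the device is actually in triode.
In triode I_D = k_n[V_ov V_DS − ½ V_DS²] and I_D = (V_DD − V_DS)/R_D. Equating: 2.84 V_DS² − 6.847 V_DS + 2.57 = 0, giving V_DS = 0.465 V (the root below V_ov).
I_D = (2.57 − 0.465) / 0.834 = 2.52 mA.

I_D = 2.52 mA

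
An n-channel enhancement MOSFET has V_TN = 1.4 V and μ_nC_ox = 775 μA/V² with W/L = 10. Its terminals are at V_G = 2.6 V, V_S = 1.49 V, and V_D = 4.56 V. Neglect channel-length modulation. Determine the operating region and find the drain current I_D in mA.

Cutoff; I_D = 0 mA

V_GS = V_G − V_S = 2.6 − 1.49 = 1.11 V; V_DS = V_D − V_S = 4.56 − 1.49 = 3.07 V.
V_GS = 1.11 V < V_TN = 1.4 V, so the transistor is in cutoff.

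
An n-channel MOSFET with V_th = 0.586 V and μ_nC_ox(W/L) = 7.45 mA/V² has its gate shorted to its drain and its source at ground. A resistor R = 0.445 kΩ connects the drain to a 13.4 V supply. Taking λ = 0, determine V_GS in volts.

V_GS = 3.08 V

With gate tied to drain, V_GS = V_DS ≥ V_GS − V_th, so the device is in saturation.
KCL at the drain: ½ k_n (V_GS − V_th)² = (V_DD − V_GS)/R.
Let x = V_GS − 0.586. Then 1.66 x² + x − 12.81 = 0, giving x = 2.5 V (positive root), so V_GS = 3.08 V.
I_D = (V_DD − V_GS)/R = (13.4 − 3.08) / 0.445 = 23.2 mA.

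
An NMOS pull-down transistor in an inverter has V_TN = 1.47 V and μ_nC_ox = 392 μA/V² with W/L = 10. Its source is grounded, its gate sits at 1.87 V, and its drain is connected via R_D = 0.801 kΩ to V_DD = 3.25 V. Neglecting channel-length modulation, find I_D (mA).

I_D = 0.314 mA

V_GS = V_G = 1.87 V, so V_ov = 1.87 − 1.47 = 0.4 V.
k_n = μ_nC_ox · (W/L) = 3.92 mA/V².
Assume saturation: I_D = ½ k_n V_ov² = 0.5 × 3.92 × 0.4² = 0.314 mA, giving V_DS = V_DD − I_D R_D = 3.25 − 0.314 × 0.801 = 3 V.
V_DS = 3 V ≥ V_ov = 0.4 V, confirming saturation.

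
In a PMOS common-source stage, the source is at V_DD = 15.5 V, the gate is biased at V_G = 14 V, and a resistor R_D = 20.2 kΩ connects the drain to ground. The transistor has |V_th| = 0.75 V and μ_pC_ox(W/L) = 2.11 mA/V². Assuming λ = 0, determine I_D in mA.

V_SG = V_DD − V_G = 15.5 − 14 = 1.5 V, so V_ov = 1.5 − 0.75 = 0.75 V.
Assume saturation: I_D = ½ k_p V_ov² = 0.5 × 2.11 × 0.75² = 0.593 mA, giving V_SD = V_DD − I_D R_D = 15.5 − 0.593 × 20.2 = 3.51 V.
V_SD = 3.51 V ≥ V_ov = 0.75 V, confirming saturation.

I_D = 0.593 mA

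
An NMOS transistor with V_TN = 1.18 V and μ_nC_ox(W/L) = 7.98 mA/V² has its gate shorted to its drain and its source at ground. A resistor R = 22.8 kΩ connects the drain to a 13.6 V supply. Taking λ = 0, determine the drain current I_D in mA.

With gate tied to drain, V_GS = V_DS ≥ V_GS − V_TN, so the device is in saturation.
KCL at the drain: ½ k_n (V_GS − V_TN)² = (V_DD − V_GS)/R.
Let x = V_GS − 1.18. Then 91 x² + x − 12.42 = 0, giving x = 0.364 V (positive root), so V_GS = 1.54 V.
I_D = (V_DD − V_GS)/R = (13.6 − 1.54) / 22.8 = 0.529 mA.

I_D = 0.529 mA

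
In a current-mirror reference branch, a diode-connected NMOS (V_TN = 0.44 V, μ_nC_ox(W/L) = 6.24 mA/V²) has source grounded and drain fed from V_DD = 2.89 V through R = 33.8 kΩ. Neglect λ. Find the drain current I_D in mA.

I_D = 0.0681 mA

With gate tied to drain, V_GS = V_DS ≥ V_GS − V_TN, so the device is in saturation.
KCL at the drain: ½ k_n (V_GS − V_TN)² = (V_DD − V_GS)/R.
Let x = V_GS − 0.44. Then 105 x² + x − 2.45 = 0, giving x = 0.148 V (positive root), so V_GS = 0.588 V.
I_D = (V_DD − V_GS)/R = (2.89 − 0.588) / 33.8 = 0.0681 mA.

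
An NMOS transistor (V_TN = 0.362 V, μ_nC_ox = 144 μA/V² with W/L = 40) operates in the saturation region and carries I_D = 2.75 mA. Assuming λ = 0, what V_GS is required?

V_GS = 1.34 V

k_n = μ_nC_ox · (W/L) = 5.76 mA/V².
In saturation I_D = ½ k_n (V_GS − V_TN)², so V_GS − V_TN = √(2 I_D / k_n) = √(2 × 2.75 / 5.76) = 0.977 V.
V_GS = 0.362 + 0.977 = 1.34 V.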